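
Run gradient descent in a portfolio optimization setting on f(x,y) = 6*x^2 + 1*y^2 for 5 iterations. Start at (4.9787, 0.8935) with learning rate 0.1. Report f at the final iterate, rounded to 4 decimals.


Gradient descent on f(x,y) = 6*x^2 + 1*y^2.
Starting point: (4.9787, 0.8935), alpha = 0.1
Step 1: grad_x = 2*6*4.9787 = 59.7444, grad_y = 2*1*0.8935 = 1.787
  x_1 = 4.9787 - 0.1*59.7444 = -0.9957
  y_1 = 0.8935 - 0.1*1.787 = 0.7148
Step 2: grad_x = 2*6*-0.9957 = -11.9489, grad_y = 2*1*0.7148 = 1.4296
  x_2 = -0.9957 - 0.1*-11.9489 = 0.1991
  y_2 = 0.7148 - 0.1*1.4296 = 0.5718
Step 3: grad_x = 2*6*0.1991 = 2.3898, grad_y = 2*1*0.5718 = 1.1437
  x_3 = 0.1991 - 0.1*2.3898 = -0.0398
  y_3 = 0.5718 - 0.1*1.1437 = 0.4575
Step 4: grad_x = 2*6*-0.0398 = -0.478, grad_y = 2*1*0.4575 = 0.9149
  x_4 = -0.0398 - 0.1*-0.478 = 0.008
  y_4 = 0.4575 - 0.1*0.9149 = 0.366
Step 5: grad_x = 2*6*0.008 = 0.0956, grad_y = 2*1*0.366 = 0.732
  x_5 = 0.008 - 0.1*0.0956 = -0.0016
  y_5 = 0.366 - 0.1*0.732 = 0.2928
f(-0.0016, 0.2928) = 6*(-0.0016)^2 + 1*0.2928^2 = 0.0857


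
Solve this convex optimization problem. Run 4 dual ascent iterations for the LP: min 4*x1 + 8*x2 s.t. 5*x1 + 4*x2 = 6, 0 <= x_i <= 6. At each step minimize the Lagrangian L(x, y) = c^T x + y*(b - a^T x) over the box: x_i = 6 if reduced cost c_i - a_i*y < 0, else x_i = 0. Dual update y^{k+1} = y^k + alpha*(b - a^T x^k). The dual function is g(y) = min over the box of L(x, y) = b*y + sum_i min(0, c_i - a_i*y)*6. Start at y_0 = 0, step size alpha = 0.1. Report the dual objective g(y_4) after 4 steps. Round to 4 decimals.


Dual ascent for LP: min 4*x1 + 8*x2, 5*x1 + 4*x2 = 6, 0 <= x_i <= 6
Step 1: y^k = 0.0, reduced costs: (4.0, 8.0)
  x^k = (0.0, 0.0), subgradient = b - a^T x = 6.0
  y^{k+1} = 0.0 + 0.1*6.0 = 0.6
Step 2: y^k = 0.6, reduced costs: (1.0, 5.6)
  x^k = (0.0, 0.0), subgradient = b - a^T x = 6.0
  y^{k+1} = 0.6 + 0.1*6.0 = 1.2
Step 3: y^k = 1.2, reduced costs: (-2.0, 3.2)
  x^k = (6.0, 0.0), subgradient = b - a^T x = -24.0
  y^{k+1} = 1.2 + 0.1*-24.0 = -1.2
Step 4: y^k = -1.2, reduced costs: (10.0, 12.8)
  x^k = (0.0, 0.0), subgradient = b - a^T x = 6.0
  y^{k+1} = -1.2 + 0.1*6.0 = -0.6
Dual objective at y_4 = -0.6: reduced costs (7.0, 10.4), box minimizer x = (0.0, 0.0)
g(y_4) = b*y + (c1 - a1*y)*x1 + (c2 - a2*y)*x2 = 6*(-0.6) + 7.0*0.0 + 10.4*0.0 = -3.6 + 0.0 + 0.0 = -3.6


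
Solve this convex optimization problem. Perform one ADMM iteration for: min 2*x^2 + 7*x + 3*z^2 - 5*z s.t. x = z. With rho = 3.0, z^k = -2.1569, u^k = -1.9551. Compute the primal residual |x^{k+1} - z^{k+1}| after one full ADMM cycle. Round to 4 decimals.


ADMM iteration with rho = 3.0, z^k = -2.1569, u^k = -1.9551
Step 1: x-update.
Minimize 2*x^2 + 7*x + (3.0/2)*(x + 2.1569 - 1.9551)^2
FOC: (2*2 + 3.0)*x = -7 + 3.0*(-2.1569 + 1.9551)
x^{k+1} = -1.0865
Step 2: z-update.
Minimize 3*z^2 - 5*z + (3.0/2)*(-1.0865 - z - 1.9551)^2
FOC: (2*3 + 3.0)*z = 5 + 3.0*(-1.0865 - 1.9551)
z^{k+1} = -0.4583
Step 3: u-update.
u^{k+1} = -1.9551 - 1.0865 + 0.4583 = -2.5833
Step 4: Primal residual = |-1.0865 + 0.4583| = 0.6282


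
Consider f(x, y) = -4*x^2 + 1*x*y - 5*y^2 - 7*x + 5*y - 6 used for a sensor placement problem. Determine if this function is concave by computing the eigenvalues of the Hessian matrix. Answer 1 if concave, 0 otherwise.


The Hessian of f(x,y) = -4*x^2 + 1*x*y - 5*y^2 - 7*x + 5*y - 6 is:
H = [[-8, 1], [1, -10]]
Trace = -8 - 10 = -18
Determinant = -8*-10 - (1)^2 = 79
Discriminant = (-18)^2 - 4*79 = 8.0
Eigenvalues: lambda_1 = -10.4142, lambda_2 = -7.5858
The function is concave.

1


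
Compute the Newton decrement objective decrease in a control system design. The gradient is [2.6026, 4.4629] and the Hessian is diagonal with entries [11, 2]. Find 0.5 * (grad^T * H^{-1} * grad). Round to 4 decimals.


Step 1: H is diagonal, so H^(-1) * g = [0.2366, 2.2315].
Step 2: g^T H^(-1) g = sum_i g_i^2 / H_ii
  = (2.6026)^2/11 + (4.4629)^2/2
  = 0.6158 + 9.9587 = 10.5745
Step 3: Objective decrease = 0.5 * g^T H^(-1) g = 5.2873


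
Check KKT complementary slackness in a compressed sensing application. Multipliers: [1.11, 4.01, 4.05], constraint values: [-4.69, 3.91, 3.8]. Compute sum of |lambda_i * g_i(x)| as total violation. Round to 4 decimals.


KKT complementary slackness check:
lambda_1 * g_1 = 1.11 * -4.69 = -5.2059
lambda_2 * g_2 = 4.01 * 3.91 = 15.6791
lambda_3 * g_3 = 4.05 * 3.8 = 15.39
Total violation = 5.2059 + 15.6791 + 15.39 = 36.275


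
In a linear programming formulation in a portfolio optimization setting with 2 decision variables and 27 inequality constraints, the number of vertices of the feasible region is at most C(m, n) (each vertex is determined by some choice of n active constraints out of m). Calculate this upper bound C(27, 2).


Each vertex corresponds to some choice of n active constraints out of m, so the number of vertices is at most C(m, n) = m! / (n!(m-n)!).
m = 27, n = 2
Numerator: 27 * 26
Denominator: 2! = 2
C(27, 2) = 351


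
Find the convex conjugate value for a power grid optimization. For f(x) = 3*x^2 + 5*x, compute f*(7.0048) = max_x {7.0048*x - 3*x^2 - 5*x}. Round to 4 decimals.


f*(y) = sup_x {y*x - a*x^2 - b*x} = sup_x {(y-b)*x - a*x^2}
FOC: (y - b) - 2a*x = 0 => x* = (y - b)/(2a)
x* = (7.0048 - 5)/(2*3) = 0.3341
f*(7.0048) = (y-b)^2/(4a) = (7.0048 - 5)^2/(4*3)
= 4.0192/12 = 0.3349


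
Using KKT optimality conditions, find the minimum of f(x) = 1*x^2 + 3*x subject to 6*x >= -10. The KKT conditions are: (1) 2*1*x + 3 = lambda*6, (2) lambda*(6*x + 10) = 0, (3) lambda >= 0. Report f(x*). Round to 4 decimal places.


Step 1: Try lambda = 0 (constraint inactive).
Stationarity: 2*1*x + 3 = 0
x* = -3/(2*1) = -1.5
Check constraint: 6*-1.5 = -9.0 >= -10 -- satisfied.
Step 2: Compute optimal value.
f(x*) = 1*(-1.5)^2 + 3*(-1.5) = -2.25


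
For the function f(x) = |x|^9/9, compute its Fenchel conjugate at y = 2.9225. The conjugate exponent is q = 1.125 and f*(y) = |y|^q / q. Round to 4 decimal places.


The conjugate exponent q satisfies 1/p + 1/q = 1.
p = 9, so q = 9/(9 - 1) = 1.125
|y|^q = 2.9225^1.125 = 3.3417
f*(2.9225) = 3.3417 / 1.125 = 2.9704


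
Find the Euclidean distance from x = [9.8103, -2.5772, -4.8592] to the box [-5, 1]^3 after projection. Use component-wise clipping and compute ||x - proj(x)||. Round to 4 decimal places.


Project each component onto [-5, 1].
clip(9.8103) = 1.0, clip(-2.5772) = -2.5772, clip(-4.8592) = -4.8592
Projection = [1.0, -2.5772, -4.8592]
Squared diffs: [77.6214, 0.0, 0.0]
Distance = sqrt(77.6214) = 8.8103


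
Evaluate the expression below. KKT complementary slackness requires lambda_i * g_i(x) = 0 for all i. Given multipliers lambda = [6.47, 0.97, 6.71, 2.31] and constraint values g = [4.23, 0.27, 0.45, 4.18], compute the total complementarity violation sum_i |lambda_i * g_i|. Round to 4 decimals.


KKT complementary slackness check:
lambda_1 * g_1 = 6.47 * 4.23 = 27.3681
lambda_2 * g_2 = 0.97 * 0.27 = 0.2619
lambda_3 * g_3 = 6.71 * 0.45 = 3.0195
lambda_4 * g_4 = 2.31 * 4.18 = 9.6558
Total violation = 27.3681 + 0.2619 + 3.0195 + 9.6558 = 40.3053


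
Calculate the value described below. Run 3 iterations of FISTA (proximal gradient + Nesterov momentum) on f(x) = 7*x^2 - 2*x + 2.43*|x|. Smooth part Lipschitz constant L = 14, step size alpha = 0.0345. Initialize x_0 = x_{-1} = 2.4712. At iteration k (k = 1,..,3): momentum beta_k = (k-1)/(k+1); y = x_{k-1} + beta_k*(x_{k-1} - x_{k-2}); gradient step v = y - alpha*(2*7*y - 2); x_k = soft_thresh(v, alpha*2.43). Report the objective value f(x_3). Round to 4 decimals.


FISTA on f(x) = 7*x^2 - 2*x + 2.43*|x|
L = 14, alpha = 0.0345
Iteration 1: beta = 0.0, y = 2.4712 + 0.0*(2.4712 - 2.4712) = 2.4712
  grad(y) = 32.5968, v = y - alpha*grad = 1.3466
  prox(v) = soft_thresh(1.3466, 0.0838) = 1.2628
Iteration 2: beta = 0.3333, y = 1.2628 + 0.3333*(1.2628 - 2.4712) = 0.86
  grad(y) = 10.0395, v = y - alpha*grad = 0.5136
  prox(v) = soft_thresh(0.5136, 0.0838) = 0.4298
Iteration 3: beta = 0.5, y = 0.4298 + 0.5*(0.4298 - 1.2628) = 0.0133
  grad(y) = -1.8143, v = y - alpha*grad = 0.0759
  prox(v) = soft_thresh(0.0759, 0.0838) = 0.0
f(x_3) = 7*0.0^2 - 2*0.0 + 2.43*|0.0| = 0.0


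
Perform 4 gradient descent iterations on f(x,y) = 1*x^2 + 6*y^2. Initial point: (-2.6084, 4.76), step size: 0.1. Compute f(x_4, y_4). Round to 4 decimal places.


Gradient descent on f(x,y) = 1*x^2 + 6*y^2.
Starting point: (-2.6084, 4.76), alpha = 0.1
Step 1: grad_x = 2*1*-2.6084 = -5.2168, grad_y = 2*6*4.76 = 57.12
  x_1 = -2.6084 - 0.1*-5.2168 = -2.0867
  y_1 = 4.76 - 0.1*57.12 = -0.952
Step 2: grad_x = 2*1*-2.0867 = -4.1734, grad_y = 2*6*-0.952 = -11.424
  x_2 = -2.0867 - 0.1*-4.1734 = -1.6694
  y_2 = -0.952 - 0.1*-11.424 = 0.1904
Step 3: grad_x = 2*1*-1.6694 = -3.3388, grad_y = 2*6*0.1904 = 2.2848
  x_3 = -1.6694 - 0.1*-3.3388 = -1.3355
  y_3 = 0.1904 - 0.1*2.2848 = -0.0381
Step 4: grad_x = 2*1*-1.3355 = -2.671, grad_y = 2*6*-0.0381 = -0.457
  x_4 = -1.3355 - 0.1*-2.671 = -1.0684
  y_4 = -0.0381 - 0.1*-0.457 = 0.0076
f(-1.0684, 0.0076) = 1*(-1.0684)^2 + 6*0.0076^2 = 1.1418


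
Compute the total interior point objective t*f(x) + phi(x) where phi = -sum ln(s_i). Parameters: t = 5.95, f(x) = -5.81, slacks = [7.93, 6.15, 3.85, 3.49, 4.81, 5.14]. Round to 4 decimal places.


Step 1: Compute log-barrier.
ln values: [2.0707, 1.8165, 1.3481, 1.2499, 1.5707, 1.6371]
phi = -(2.0707 + 1.8165 + 1.3481 + 1.2499 + 1.5707 + 1.6371) = -9.6928
Step 2: Compute augmented objective.
t*f(x) = 5.95*-5.81 = -34.5695
Total = -34.5695 - 9.6928 = -44.2623


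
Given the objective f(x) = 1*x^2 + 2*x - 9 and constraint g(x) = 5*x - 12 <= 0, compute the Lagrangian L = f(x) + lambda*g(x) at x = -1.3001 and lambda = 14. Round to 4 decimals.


Step 1: Evaluate f(x).
f(-1.3001) = 1*(-1.3001)^2 + 2*(-1.3001) - 9 = -9.9099
Step 2: Evaluate g(x).
g(-1.3001) = 5*-1.3001 - 12 = -18.5005
Step 3: Compute Lagrangian.
L = -9.9099 + 14*-18.5005 = -268.9169


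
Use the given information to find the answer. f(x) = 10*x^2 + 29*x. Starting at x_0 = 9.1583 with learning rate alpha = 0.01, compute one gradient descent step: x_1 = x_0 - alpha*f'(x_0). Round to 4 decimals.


We compute the gradient at x_0 and apply the update.
f'(x) = 20*x + 29
f'(9.1583) = 20*9.1583 + 29 = 212.166
x_1 = 9.1583 - 0.01*212.166 = 7.0366


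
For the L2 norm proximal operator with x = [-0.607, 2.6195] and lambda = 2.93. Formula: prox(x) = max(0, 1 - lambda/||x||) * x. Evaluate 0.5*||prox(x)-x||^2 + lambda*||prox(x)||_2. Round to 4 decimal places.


Step 1: Compute ||x||.
||x|| = 2.6889
Step 2: Compute scaling factor.
scale = max(0, 1 - 2.93/2.6889) = 0.0
Step 3: prox(x) = [-0.0, 0.0]
||prox(x)|| = 0.0
Step 4: Proximal objective.
0.5*||prox-x||^2 = 3.6151
lambda*||prox|| = 0.0
Total = 3.6151


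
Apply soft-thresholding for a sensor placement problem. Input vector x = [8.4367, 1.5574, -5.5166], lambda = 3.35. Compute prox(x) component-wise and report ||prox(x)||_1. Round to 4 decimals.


Soft-thresholding with lambda = 3.35:
prox(8.4367) = sign(8.4367)*max(|8.4367| - 3.35, 0) = 5.0867
prox(1.5574) = sign(1.5574)*max(|1.5574| - 3.35, 0) = 0.0
prox(-5.5166) = sign(-5.5166)*max(|-5.5166| - 3.35, 0) = -2.1666
prox(x) = [5.0867, 0.0, -2.1666]
||prox(x)||_1 = 5.0867 + 0.0 + 2.1666 = 7.2533


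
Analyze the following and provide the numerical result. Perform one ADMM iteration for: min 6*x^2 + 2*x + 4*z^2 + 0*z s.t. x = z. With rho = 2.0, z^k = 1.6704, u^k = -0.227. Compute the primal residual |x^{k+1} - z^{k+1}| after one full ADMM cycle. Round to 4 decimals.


ADMM iteration with rho = 2.0, z^k = 1.6704, u^k = -0.227
Step 1: x-update.
Minimize 6*x^2 + 2*x + (2.0/2)*(x - 1.6704 - 0.227)^2
FOC: (2*6 + 2.0)*x = -2 + 2.0*(1.6704 + 0.227)
x^{k+1} = 0.1282
Step 2: z-update.
Minimize 4*z^2 + 0*z + (2.0/2)*(0.1282 - z - 0.227)^2
FOC: (2*4 + 2.0)*z = 0 + 2.0*(0.1282 - 0.227)
z^{k+1} = -0.0198
Step 3: u-update.
u^{k+1} = -0.227 + 0.1282 + 0.0198 = -0.079
Step 4: Primal residual = |0.1282 + 0.0198| = 0.148


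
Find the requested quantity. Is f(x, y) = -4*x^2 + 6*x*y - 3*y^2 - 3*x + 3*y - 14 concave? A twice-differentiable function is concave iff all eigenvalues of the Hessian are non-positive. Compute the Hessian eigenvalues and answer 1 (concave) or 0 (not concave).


The Hessian of f(x,y) = -4*x^2 + 6*x*y - 3*y^2 - 3*x + 3*y - 14 is:
H = [[-8, 6], [6, -6]]
Trace = -8 - 6 = -14
Determinant = -8*-6 - (6)^2 = 12
Discriminant = (-14)^2 - 4*12 = 148.0
Eigenvalues: lambda_1 = -13.0828, lambda_2 = -0.9172
The function is concave.

1


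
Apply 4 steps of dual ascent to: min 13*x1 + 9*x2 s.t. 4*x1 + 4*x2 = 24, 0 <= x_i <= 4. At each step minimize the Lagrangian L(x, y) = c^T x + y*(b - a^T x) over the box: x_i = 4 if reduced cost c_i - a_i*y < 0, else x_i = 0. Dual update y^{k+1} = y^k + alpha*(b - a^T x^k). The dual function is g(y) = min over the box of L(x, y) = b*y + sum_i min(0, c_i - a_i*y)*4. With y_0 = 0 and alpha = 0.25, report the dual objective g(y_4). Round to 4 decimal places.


Dual ascent for LP: min 13*x1 + 9*x2, 4*x1 + 4*x2 = 24, 0 <= x_i <= 4
Step 1: y^k = 0.0, reduced costs: (13.0, 9.0)
  x^k = (0.0, 0.0), subgradient = b - a^T x = 24.0
  y^{k+1} = 0.0 + 0.25*24.0 = 6.0
Step 2: y^k = 6.0, reduced costs: (-11.0, -15.0)
  x^k = (4.0, 4.0), subgradient = b - a^T x = -8.0
  y^{k+1} = 6.0 + 0.25*-8.0 = 4.0
Step 3: y^k = 4.0, reduced costs: (-3.0, -7.0)
  x^k = (4.0, 4.0), subgradient = b - a^T x = -8.0
  y^{k+1} = 4.0 + 0.25*-8.0 = 2.0
Step 4: y^k = 2.0, reduced costs: (5.0, 1.0)
  x^k = (0.0, 0.0), subgradient = b - a^T x = 24.0
  y^{k+1} = 2.0 + 0.25*24.0 = 8.0
Dual objective at y_4 = 8.0: reduced costs (-19.0, -23.0), box minimizer x = (4.0, 4.0)
g(y_4) = b*y + (c1 - a1*y)*x1 + (c2 - a2*y)*x2 = 24*8.0 + (-19.0)*4.0 + (-23.0)*4.0 = 192.0 - 76.0 - 92.0 = 24.0


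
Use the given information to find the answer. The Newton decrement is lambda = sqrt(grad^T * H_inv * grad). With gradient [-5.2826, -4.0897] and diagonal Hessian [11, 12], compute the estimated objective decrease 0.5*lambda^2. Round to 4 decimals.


Step 1: H is diagonal, so H^(-1) * g = [-0.4802, -0.3408].
Step 2: g^T H^(-1) g = sum_i g_i^2 / H_ii
  = (-5.2826)^2/11 + (-4.0897)^2/12
  = 2.5369 + 1.3938 = 3.9307
Step 3: Objective decrease = 0.5 * g^T H^(-1) g = 1.9654


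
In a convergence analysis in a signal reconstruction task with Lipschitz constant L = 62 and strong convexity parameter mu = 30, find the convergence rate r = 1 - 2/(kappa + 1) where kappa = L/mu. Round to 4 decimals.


Step 1: Compute the condition number.
kappa = L/mu = 62/30 = 2.0667
Step 2: Compute the convergence rate.
r = 1 - 2/(kappa + 1) = 1 - 2*mu/(L + mu) = (L - mu)/(L + mu) = 32/92 = 0.3478


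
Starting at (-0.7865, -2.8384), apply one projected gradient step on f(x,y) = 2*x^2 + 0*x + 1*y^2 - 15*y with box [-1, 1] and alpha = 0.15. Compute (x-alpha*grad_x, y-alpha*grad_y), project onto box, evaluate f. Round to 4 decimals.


Step 1: Compute gradient at (-0.7865, -2.8384).
grad_x = 2*2*-0.7865 + 0 = -3.146
grad_y = 2*1*-2.8384 - 15 = -20.6768
Step 2: Gradient step.
x_raw = -0.7865 - 0.15*-3.146 = -0.3146
y_raw = -2.8384 - 0.15*-20.6768 = 0.2631
Step 3: Project onto [-1, 1].
x_proj = clip(-0.3146) = -0.3146
y_proj = clip(0.2631) = 0.2631
Step 4: Evaluate f.
f(-0.3146, 0.2631) = -3.6796


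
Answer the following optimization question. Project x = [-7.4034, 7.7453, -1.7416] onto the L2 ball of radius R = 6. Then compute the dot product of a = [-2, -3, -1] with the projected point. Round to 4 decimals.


Step 1: Compute ||x|| (intermediates to 6 decimals).
||x|| = sqrt((-7.4034)^2 + 7.7453^2 + (-1.7416)^2) = 10.855099
Step 2: Project.
Since ||x|| > R, scale = R/||x|| = 6/10.855099 = 0.552736, proj(x) = scale * x
proj(x) = [-4.092126, 4.281106, -0.962645]
Step 3: Dot product.
a^T * proj(x) = -2*(-4.092126) - 3*4.281106 - 1*(-0.962645) = -3.6964


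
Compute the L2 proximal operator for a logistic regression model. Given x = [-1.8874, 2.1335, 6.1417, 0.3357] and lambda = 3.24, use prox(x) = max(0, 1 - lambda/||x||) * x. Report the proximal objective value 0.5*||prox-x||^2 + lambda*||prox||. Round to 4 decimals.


Step 1: Compute ||x||.
||x|| = 6.7784
Step 2: Compute scaling factor.
scale = max(0, 1 - 3.24/6.7784) = 0.522
Step 3: prox(x) = [-0.9852, 1.1137, 3.2061, 0.1752]
||prox(x)|| = 3.5384
Step 4: Proximal objective.
0.5*||prox-x||^2 = 5.2488
lambda*||prox|| = 11.4644
Total = 16.7134


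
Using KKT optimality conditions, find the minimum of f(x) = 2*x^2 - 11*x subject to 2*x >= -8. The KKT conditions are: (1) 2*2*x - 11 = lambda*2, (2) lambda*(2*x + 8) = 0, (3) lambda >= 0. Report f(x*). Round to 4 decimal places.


Step 1: Try lambda = 0 (constraint inactive).
Stationarity: 2*2*x - 11 = 0
x* = 11/(2*2) = 2.75
Check constraint: 2*2.75 = 5.5 >= -8 -- satisfied.
Step 2: Compute optimal value.
f(x*) = 2*2.75^2 - 11*2.75 = -15.125


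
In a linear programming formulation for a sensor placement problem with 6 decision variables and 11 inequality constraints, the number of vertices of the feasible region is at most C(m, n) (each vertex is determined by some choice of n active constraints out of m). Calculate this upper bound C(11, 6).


Each vertex corresponds to some choice of n active constraints out of m, so the number of vertices is at most C(m, n) = m! / (n!(m-n)!).
m = 11, n = 6
Numerator: 11 * 10 * 9 * 8 * 7 * 6
Denominator: 6! = 720
C(11, 6) = 462


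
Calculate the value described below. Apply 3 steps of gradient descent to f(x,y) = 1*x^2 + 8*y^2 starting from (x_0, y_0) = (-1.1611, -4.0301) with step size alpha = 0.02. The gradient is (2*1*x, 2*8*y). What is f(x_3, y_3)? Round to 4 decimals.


Gradient descent on f(x,y) = 1*x^2 + 8*y^2.
Starting point: (-1.1611, -4.0301), alpha = 0.02
Step 1: grad_x = 2*1*-1.1611 = -2.3222, grad_y = 2*8*-4.0301 = -64.4816
  x_1 = -1.1611 - 0.02*-2.3222 = -1.1147
  y_1 = -4.0301 - 0.02*-64.4816 = -2.7405
Step 2: grad_x = 2*1*-1.1147 = -2.2293, grad_y = 2*8*-2.7405 = -43.8475
  x_2 = -1.1147 - 0.02*-2.2293 = -1.0701
  y_2 = -2.7405 - 0.02*-43.8475 = -1.8635
Step 3: grad_x = 2*1*-1.0701 = -2.1401, grad_y = 2*8*-1.8635 = -29.8163
  x_3 = -1.0701 - 0.02*-2.1401 = -1.0273
  y_3 = -1.8635 - 0.02*-29.8163 = -1.2672
f(-1.0273, -1.2672) = 1*(-1.0273)^2 + 8*(-1.2672)^2 = 13.9015


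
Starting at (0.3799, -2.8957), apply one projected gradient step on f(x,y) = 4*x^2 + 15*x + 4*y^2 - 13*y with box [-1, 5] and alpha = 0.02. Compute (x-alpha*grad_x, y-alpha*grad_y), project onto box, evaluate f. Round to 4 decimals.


Step 1: Compute gradient at (0.3799, -2.8957).
grad_x = 2*4*0.3799 + 15 = 18.0392
grad_y = 2*4*-2.8957 - 13 = -36.1656
Step 2: Gradient step.
x_raw = 0.3799 - 0.02*18.0392 = 0.0191
y_raw = -2.8957 - 0.02*-36.1656 = -2.1724
Step 3: Project onto [-1, 5].
x_proj = clip(0.0191) = 0.0191
y_proj = clip(-2.1724) = -1.0
Step 4: Evaluate f.
f(0.0191, -1.0) = 17.2882


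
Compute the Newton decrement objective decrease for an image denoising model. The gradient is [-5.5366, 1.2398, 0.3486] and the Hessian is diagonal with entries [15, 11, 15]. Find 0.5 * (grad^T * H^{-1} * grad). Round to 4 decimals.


Step 1: H is diagonal, so H^(-1) * g = [-0.3691, 0.1127, 0.0232].
Step 2: g^T H^(-1) g = sum_i g_i^2 / H_ii
  = (-5.5366)^2/15 + (1.2398)^2/11 + (0.3486)^2/15
  = 2.0436 + 0.1397 + 0.0081 = 2.1914
Step 3: Objective decrease = 0.5 * g^T H^(-1) g = 1.0957


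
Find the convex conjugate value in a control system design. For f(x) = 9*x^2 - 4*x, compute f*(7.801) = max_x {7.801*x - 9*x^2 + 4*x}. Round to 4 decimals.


f*(y) = sup_x {y*x - a*x^2 - b*x} = sup_x {(y-b)*x - a*x^2}
FOC: (y - b) - 2a*x = 0 => x* = (y - b)/(2a)
x* = (7.801 + 4)/(2*9) = 0.6556
f*(7.801) = (y-b)^2/(4a) = (7.801 + 4)^2/(4*9)
= 139.2636/36 = 3.8684


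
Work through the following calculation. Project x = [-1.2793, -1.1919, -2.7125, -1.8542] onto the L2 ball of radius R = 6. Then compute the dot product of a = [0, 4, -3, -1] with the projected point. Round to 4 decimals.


Step 1: Compute ||x|| (intermediates to 6 decimals).
||x|| = sqrt((-1.2793)^2 + (-1.1919)^2 + (-2.7125)^2 + (-1.8542)^2) = 3.721955
Step 2: Project.
Since ||x|| <= R, proj = x (no scaling needed).
proj(x) = [-1.2793, -1.1919, -2.7125, -1.8542]
Step 3: Dot product.
a^T * proj(x) = 0*(-1.2793) + 4*(-1.1919) - 3*(-2.7125) - 1*(-1.8542) = 5.2241


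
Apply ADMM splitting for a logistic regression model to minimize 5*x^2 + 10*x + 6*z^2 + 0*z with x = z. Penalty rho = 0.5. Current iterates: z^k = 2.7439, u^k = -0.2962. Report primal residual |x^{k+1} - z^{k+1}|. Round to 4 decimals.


ADMM iteration with rho = 0.5, z^k = 2.7439, u^k = -0.2962
Step 1: x-update.
Minimize 5*x^2 + 10*x + (0.5/2)*(x - 2.7439 - 0.2962)^2
FOC: (2*5 + 0.5)*x = -10 + 0.5*(2.7439 + 0.2962)
x^{k+1} = -0.8076
Step 2: z-update.
Minimize 6*z^2 + 0*z + (0.5/2)*(-0.8076 - z - 0.2962)^2
FOC: (2*6 + 0.5)*z = 0 + 0.5*(-0.8076 - 0.2962)
z^{k+1} = -0.0442
Step 3: u-update.
u^{k+1} = -0.2962 - 0.8076 + 0.0442 = -1.0597
Step 4: Primal residual = |-0.8076 + 0.0442| = 0.7635


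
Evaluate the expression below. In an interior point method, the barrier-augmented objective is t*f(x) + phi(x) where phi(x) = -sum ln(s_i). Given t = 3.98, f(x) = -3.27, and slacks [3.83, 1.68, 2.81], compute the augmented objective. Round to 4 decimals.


Step 1: Compute log-barrier.
ln values: [1.3429, 0.5188, 1.0332]
phi = -(1.3429 + 0.5188 + 1.0332) = -2.8948
Step 2: Compute augmented objective.
t*f(x) = 3.98*-3.27 = -13.0146
Total = -13.0146 - 2.8948 = -15.9094


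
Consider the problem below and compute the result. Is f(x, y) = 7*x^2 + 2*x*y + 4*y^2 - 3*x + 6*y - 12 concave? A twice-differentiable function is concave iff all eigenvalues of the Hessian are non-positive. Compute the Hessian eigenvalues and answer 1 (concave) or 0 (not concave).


The Hessian of f(x,y) = 7*x^2 + 2*x*y + 4*y^2 - 3*x + 6*y - 12 is:
H = [[14, 2], [2, 8]]
Trace = 14 + 8 = 22
Determinant = 14*8 - (2)^2 = 108
Discriminant = (22)^2 - 4*108 = 52.0
Eigenvalues: lambda_1 = 7.3944, lambda_2 = 14.6056
The function is not concave.

0


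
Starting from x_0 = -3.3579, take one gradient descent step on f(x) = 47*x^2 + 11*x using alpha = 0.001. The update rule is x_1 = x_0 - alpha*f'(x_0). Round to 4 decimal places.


We compute the gradient at x_0 and apply the update.
f'(x) = 94*x + 11
f'(-3.3579) = 94*-3.3579 + 11 = -304.6426
x_1 = -3.3579 - 0.001*-304.6426 = -3.0533


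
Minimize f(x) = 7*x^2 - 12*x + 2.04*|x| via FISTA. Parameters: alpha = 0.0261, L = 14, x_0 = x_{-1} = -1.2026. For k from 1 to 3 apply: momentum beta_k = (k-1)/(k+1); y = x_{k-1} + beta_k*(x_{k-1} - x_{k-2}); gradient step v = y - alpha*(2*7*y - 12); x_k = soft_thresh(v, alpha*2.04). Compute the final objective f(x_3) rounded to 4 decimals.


FISTA on f(x) = 7*x^2 - 12*x + 2.04*|x|
L = 14, alpha = 0.0261
Iteration 1: beta = 0.0, y = -1.2026 + 0.0*(-1.2026 + 1.2026) = -1.2026
  grad(y) = -28.8364, v = y - alpha*grad = -0.45
  prox(v) = soft_thresh(-0.45, 0.0532) = -0.3967
Iteration 2: beta = 0.3333, y = -0.3967 + 0.3333*(-0.3967 + 1.2026) = -0.1281
  grad(y) = -13.7934, v = y - alpha*grad = 0.2319
  prox(v) = soft_thresh(0.2319, 0.0532) = 0.1787
Iteration 3: beta = 0.5, y = 0.1787 + 0.5*(0.1787 + 0.3967) = 0.4664
  grad(y) = -5.471, v = y - alpha*grad = 0.6092
  prox(v) = soft_thresh(0.6092, 0.0532) = 0.5559
f(x_3) = 7*0.5559^2 - 12*0.5559 + 2.04*|0.5559| = -3.3736


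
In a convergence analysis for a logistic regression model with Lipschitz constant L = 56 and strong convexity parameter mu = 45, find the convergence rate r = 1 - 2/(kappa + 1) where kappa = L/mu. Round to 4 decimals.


Step 1: Compute the condition number.
kappa = L/mu = 56/45 = 1.2444
Step 2: Compute the convergence rate.
r = 1 - 2/(kappa + 1) = 1 - 2*mu/(L + mu) = (L - mu)/(L + mu) = 11/101 = 0.1089


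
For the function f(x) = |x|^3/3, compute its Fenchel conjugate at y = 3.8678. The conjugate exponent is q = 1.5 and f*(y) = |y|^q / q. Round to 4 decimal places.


The conjugate exponent q satisfies 1/p + 1/q = 1.
p = 3, so q = 3/(3 - 1) = 1.5
|y|^q = 3.8678^1.5 = 7.6067
f*(3.8678) = 7.6067 / 1.5 = 5.0711


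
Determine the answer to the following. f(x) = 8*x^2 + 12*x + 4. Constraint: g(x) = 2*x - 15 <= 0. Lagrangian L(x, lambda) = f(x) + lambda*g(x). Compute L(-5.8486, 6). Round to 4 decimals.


Step 1: Evaluate f(x).
f(-5.8486) = 8*(-5.8486)^2 + 12*(-5.8486) + 4 = 207.4658
Step 2: Evaluate g(x).
g(-5.8486) = 2*-5.8486 - 15 = -26.6972
Step 3: Compute Lagrangian.
L = 207.4658 + 6*-26.6972 = 47.2826


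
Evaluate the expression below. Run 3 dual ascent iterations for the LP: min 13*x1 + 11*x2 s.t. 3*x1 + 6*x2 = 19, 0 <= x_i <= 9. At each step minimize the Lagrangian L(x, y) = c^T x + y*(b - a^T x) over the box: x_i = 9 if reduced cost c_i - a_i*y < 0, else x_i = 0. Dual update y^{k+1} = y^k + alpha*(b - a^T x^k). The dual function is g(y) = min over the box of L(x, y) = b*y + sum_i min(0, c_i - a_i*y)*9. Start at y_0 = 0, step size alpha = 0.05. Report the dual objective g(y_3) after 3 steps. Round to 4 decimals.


Dual ascent for LP: min 13*x1 + 11*x2, 3*x1 + 6*x2 = 19, 0 <= x_i <= 9
Step 1: y^k = 0.0, reduced costs: (13.0, 11.0)
  x^k = (0.0, 0.0), subgradient = b - a^T x = 19.0
  y^{k+1} = 0.0 + 0.05*19.0 = 0.95
Step 2: y^k = 0.95, reduced costs: (10.15, 5.3)
  x^k = (0.0, 0.0), subgradient = b - a^T x = 19.0
  y^{k+1} = 0.95 + 0.05*19.0 = 1.9
Step 3: y^k = 1.9, reduced costs: (7.3, -0.4)
  x^k = (0.0, 9.0), subgradient = b - a^T x = -35.0
  y^{k+1} = 1.9 + 0.05*-35.0 = 0.15
Dual objective at y_3 = 0.15: reduced costs (12.55, 10.1), box minimizer x = (0.0, 0.0)
g(y_3) = b*y + (c1 - a1*y)*x1 + (c2 - a2*y)*x2 = 19*0.15 + 12.55*0.0 + 10.1*0.0 = 2.85 + 0.0 + 0.0 = 2.85


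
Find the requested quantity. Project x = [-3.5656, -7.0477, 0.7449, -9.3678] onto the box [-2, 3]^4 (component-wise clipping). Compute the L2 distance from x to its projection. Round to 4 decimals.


Project each component onto [-2, 3].
clip(-3.5656) = -2.0, clip(-7.0477) = -2.0, clip(0.7449) = 0.7449, clip(-9.3678) = -2.0
Projection = [-2.0, -2.0, 0.7449, -2.0]
Squared diffs: [2.4511, 25.4793, 0.0, 54.2845]
Distance = sqrt(82.2149) = 9.0672


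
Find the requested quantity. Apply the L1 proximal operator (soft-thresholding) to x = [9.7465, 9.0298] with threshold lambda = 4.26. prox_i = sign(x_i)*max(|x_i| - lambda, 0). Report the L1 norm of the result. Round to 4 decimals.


Soft-thresholding with lambda = 4.26:
prox(9.7465) = sign(9.7465)*max(|9.7465| - 4.26, 0) = 5.4865
prox(9.0298) = sign(9.0298)*max(|9.0298| - 4.26, 0) = 4.7698
prox(x) = [5.4865, 4.7698]
||prox(x)||_1 = 5.4865 + 4.7698 = 10.2563


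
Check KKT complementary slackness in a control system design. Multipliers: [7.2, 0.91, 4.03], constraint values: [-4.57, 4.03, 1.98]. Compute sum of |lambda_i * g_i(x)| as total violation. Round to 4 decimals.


KKT complementary slackness check:
lambda_1 * g_1 = 7.2 * -4.57 = -32.904
lambda_2 * g_2 = 0.91 * 4.03 = 3.6673
lambda_3 * g_3 = 4.03 * 1.98 = 7.9794
Total violation = 32.904 + 3.6673 + 7.9794 = 44.5507


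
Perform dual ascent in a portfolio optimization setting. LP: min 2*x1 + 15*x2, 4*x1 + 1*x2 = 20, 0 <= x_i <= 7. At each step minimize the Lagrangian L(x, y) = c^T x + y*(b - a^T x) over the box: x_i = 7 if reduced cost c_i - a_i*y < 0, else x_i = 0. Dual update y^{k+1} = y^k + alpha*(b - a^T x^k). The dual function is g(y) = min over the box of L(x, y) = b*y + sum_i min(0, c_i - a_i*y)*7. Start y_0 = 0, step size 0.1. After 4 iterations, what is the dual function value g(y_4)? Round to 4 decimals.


Dual ascent for LP: min 2*x1 + 15*x2, 4*x1 + 1*x2 = 20, 0 <= x_i <= 7
Step 1: y^k = 0.0, reduced costs: (2.0, 15.0)
  x^k = (0.0, 0.0), subgradient = b - a^T x = 20.0
  y^{k+1} = 0.0 + 0.1*20.0 = 2.0
Step 2: y^k = 2.0, reduced costs: (-6.0, 13.0)
  x^k = (7.0, 0.0), subgradient = b - a^T x = -8.0
  y^{k+1} = 2.0 + 0.1*-8.0 = 1.2
Step 3: y^k = 1.2, reduced costs: (-2.8, 13.8)
  x^k = (7.0, 0.0), subgradient = b - a^T x = -8.0
  y^{k+1} = 1.2 + 0.1*-8.0 = 0.4
Step 4: y^k = 0.4, reduced costs: (0.4, 14.6)
  x^k = (0.0, 0.0), subgradient = b - a^T x = 20.0
  y^{k+1} = 0.4 + 0.1*20.0 = 2.4
Dual objective at y_4 = 2.4: reduced costs (-7.6, 12.6), box minimizer x = (7.0, 0.0)
g(y_4) = b*y + (c1 - a1*y)*x1 + (c2 - a2*y)*x2 = 20*2.4 + (-7.6)*7.0 + 12.6*0.0 = 48.0 - 53.2 + 0.0 = -5.2


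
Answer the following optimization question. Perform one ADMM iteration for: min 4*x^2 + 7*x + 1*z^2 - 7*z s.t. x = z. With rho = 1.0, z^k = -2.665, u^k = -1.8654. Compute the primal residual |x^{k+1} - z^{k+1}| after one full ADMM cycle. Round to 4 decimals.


ADMM iteration with rho = 1.0, z^k = -2.665, u^k = -1.8654
Step 1: x-update.
Minimize 4*x^2 + 7*x + (1.0/2)*(x + 2.665 - 1.8654)^2
FOC: (2*4 + 1.0)*x = -7 + 1.0*(-2.665 + 1.8654)
x^{k+1} = -0.8666
Step 2: z-update.
Minimize 1*z^2 - 7*z + (1.0/2)*(-0.8666 - z - 1.8654)^2
FOC: (2*1 + 1.0)*z = 7 + 1.0*(-0.8666 - 1.8654)
z^{k+1} = 1.4227
Step 3: u-update.
u^{k+1} = -1.8654 - 0.8666 - 1.4227 = -4.1547
Step 4: Primal residual = |-0.8666 - 1.4227| = 2.2893


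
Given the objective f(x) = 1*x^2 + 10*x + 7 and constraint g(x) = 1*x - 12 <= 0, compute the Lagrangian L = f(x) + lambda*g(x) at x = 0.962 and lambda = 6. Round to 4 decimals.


Step 1: Evaluate f(x).
f(0.962) = 1*0.962^2 + 10*0.962 + 7 = 17.5454
Step 2: Evaluate g(x).
g(0.962) = 1*0.962 - 12 = -11.038
Step 3: Compute Lagrangian.
L = 17.5454 + 6*-11.038 = -48.6826


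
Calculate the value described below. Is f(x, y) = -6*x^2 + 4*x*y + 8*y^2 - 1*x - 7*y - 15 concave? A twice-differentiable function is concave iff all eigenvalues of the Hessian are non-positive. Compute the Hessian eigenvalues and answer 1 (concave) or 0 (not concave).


The Hessian of f(x,y) = -6*x^2 + 4*x*y + 8*y^2 - 1*x - 7*y - 15 is:
H = [[-12, 4], [4, 16]]
Trace = -12 + 16 = 4
Determinant = -12*16 - (4)^2 = -208
Discriminant = (4)^2 - 4*-208 = 848.0
Eigenvalues: lambda_1 = -12.5602, lambda_2 = 16.5602
The function is not concave.

0


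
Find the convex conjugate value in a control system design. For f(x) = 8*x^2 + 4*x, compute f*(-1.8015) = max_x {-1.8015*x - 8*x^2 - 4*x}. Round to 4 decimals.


f*(y) = sup_x {y*x - a*x^2 - b*x} = sup_x {(y-b)*x - a*x^2}
FOC: (y - b) - 2a*x = 0 => x* = (y - b)/(2a)
x* = (-1.8015 - 4)/(2*8) = -0.3626
f*(-1.8015) = (y-b)^2/(4a) = (-1.8015 - 4)^2/(4*8)
= 33.6574/32 = 1.0518


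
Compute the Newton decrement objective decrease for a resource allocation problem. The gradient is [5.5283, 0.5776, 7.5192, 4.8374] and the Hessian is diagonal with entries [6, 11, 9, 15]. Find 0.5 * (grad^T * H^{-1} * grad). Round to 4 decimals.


Step 1: H is diagonal, so H^(-1) * g = [0.9214, 0.0525, 0.8355, 0.3225].
Step 2: g^T H^(-1) g = sum_i g_i^2 / H_ii
  = (5.5283)^2/6 + (0.5776)^2/11 + (7.5192)^2/9 + (4.8374)^2/15
  = 5.0937 + 0.0303 + 6.282 + 1.56 = 12.9661
Step 3: Objective decrease = 0.5 * g^T H^(-1) g = 6.483


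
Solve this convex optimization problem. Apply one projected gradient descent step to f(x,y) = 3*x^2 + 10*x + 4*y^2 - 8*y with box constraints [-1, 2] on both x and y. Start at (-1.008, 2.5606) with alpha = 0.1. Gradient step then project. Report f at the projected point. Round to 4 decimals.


Step 1: Compute gradient at (-1.008, 2.5606).
grad_x = 2*3*-1.008 + 10 = 3.952
grad_y = 2*4*2.5606 - 8 = 12.4848
Step 2: Gradient step.
x_raw = -1.008 - 0.1*3.952 = -1.4032
y_raw = 2.5606 - 0.1*12.4848 = 1.3121
Step 3: Project onto [-1, 2].
x_proj = clip(-1.4032) = -1.0
y_proj = clip(1.3121) = 1.3121
Step 4: Evaluate f.
f(-1.0, 1.3121) = -10.6103


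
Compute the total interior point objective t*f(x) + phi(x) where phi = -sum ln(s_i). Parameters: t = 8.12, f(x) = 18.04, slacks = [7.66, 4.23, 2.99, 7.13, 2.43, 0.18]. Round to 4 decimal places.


Step 1: Compute log-barrier.
ln values: [2.036, 1.4422, 1.0953, 1.9643, 0.8879, -1.7148]
phi = -(2.036 + 1.4422 + 1.0953 + 1.9643 + 0.8879 - 1.7148) = -5.7109
Step 2: Compute augmented objective.
t*f(x) = 8.12*18.04 = 146.4848
Total = 146.4848 - 5.7109 = 140.7739


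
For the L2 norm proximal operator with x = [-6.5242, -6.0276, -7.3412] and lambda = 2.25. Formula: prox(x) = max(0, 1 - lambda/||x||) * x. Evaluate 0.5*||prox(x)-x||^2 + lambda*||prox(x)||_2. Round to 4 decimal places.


Step 1: Compute ||x||.
||x|| = 11.5235
Step 2: Compute scaling factor.
scale = max(0, 1 - 2.25/11.5235) = 0.8047
Step 3: prox(x) = [-5.2503, -4.8507, -5.9078]
||prox(x)|| = 9.2735
Step 4: Proximal objective.
0.5*||prox-x||^2 = 2.5313
lambda*||prox|| = 20.8654
Total = 23.3966


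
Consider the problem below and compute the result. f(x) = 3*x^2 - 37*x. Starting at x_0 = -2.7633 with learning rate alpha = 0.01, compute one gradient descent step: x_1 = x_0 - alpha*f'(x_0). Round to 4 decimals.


We compute the gradient at x_0 and apply the update.
f'(x) = 6*x - 37
f'(-2.7633) = 6*-2.7633 - 37 = -53.5798
x_1 = -2.7633 - 0.01*-53.5798 = -2.2275


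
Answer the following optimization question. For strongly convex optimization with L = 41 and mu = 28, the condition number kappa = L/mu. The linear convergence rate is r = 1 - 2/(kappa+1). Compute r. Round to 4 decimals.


Step 1: Compute the condition number.
kappa = L/mu = 41/28 = 1.4643
Step 2: Compute the convergence rate.
r = 1 - 2/(kappa + 1) = 1 - 2*mu/(L + mu) = (L - mu)/(L + mu) = 13/69 = 0.1884


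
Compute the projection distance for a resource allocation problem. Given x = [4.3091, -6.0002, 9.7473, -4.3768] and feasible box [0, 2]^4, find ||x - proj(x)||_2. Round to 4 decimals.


Project each component onto [0, 2].
clip(4.3091) = 2.0, clip(-6.0002) = 0.0, clip(9.7473) = 2.0, clip(-4.3768) = 0.0
Projection = [2.0, 0.0, 2.0, 0.0]
Squared diffs: [5.3319, 36.0024, 60.0207, 19.1564]
Distance = sqrt(120.5114) = 10.9778


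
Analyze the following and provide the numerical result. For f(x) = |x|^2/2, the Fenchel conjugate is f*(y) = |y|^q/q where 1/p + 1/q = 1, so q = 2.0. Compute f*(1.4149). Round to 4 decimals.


The conjugate exponent q satisfies 1/p + 1/q = 1.
p = 2, so q = 2/(2 - 1) = 2.0
|y|^q = 1.4149^2.0 = 2.0019
f*(1.4149) = 2.0019 / 2.0 = 1.001


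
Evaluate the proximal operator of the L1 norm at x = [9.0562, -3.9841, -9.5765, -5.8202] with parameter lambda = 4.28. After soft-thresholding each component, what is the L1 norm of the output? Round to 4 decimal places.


Soft-thresholding with lambda = 4.28:
prox(9.0562) = sign(9.0562)*max(|9.0562| - 4.28, 0) = 4.7762
prox(-3.9841) = sign(-3.9841)*max(|-3.9841| - 4.28, 0) = 0.0
prox(-9.5765) = sign(-9.5765)*max(|-9.5765| - 4.28, 0) = -5.2965
prox(-5.8202) = sign(-5.8202)*max(|-5.8202| - 4.28, 0) = -1.5402
prox(x) = [4.7762, 0.0, -5.2965, -1.5402]
||prox(x)||_1 = 4.7762 + 0.0 + 5.2965 + 1.5402 = 11.6129


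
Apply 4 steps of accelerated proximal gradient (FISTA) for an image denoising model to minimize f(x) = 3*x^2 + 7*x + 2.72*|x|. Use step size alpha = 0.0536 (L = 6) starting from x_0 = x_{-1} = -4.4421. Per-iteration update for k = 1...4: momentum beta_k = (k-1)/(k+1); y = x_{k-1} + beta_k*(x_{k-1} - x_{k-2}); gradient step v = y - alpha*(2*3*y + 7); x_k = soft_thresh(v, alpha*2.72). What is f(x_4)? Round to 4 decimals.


FISTA on f(x) = 3*x^2 + 7*x + 2.72*|x|
L = 6, alpha = 0.0536
Iteration 1: beta = 0.0, y = -4.4421 + 0.0*(-4.4421 + 4.4421) = -4.4421
  grad(y) = -19.6526, v = y - alpha*grad = -3.3887
  prox(v) = soft_thresh(-3.3887, 0.1458) = -3.2429
Iteration 2: beta = 0.3333, y = -3.2429 + 0.3333*(-3.2429 + 4.4421) = -2.8432
  grad(y) = -10.0592, v = y - alpha*grad = -2.304
  prox(v) = soft_thresh(-2.304, 0.1458) = -2.1582
Iteration 3: beta = 0.5, y = -2.1582 + 0.5*(-2.1582 + 3.2429) = -1.6159
  grad(y) = -2.6954, v = y - alpha*grad = -1.4714
  prox(v) = soft_thresh(-1.4714, 0.1458) = -1.3256
Iteration 4: beta = 0.6, y = -1.3256 + 0.6*(-1.3256 + 2.1582) = -0.8261
  grad(y) = 2.0436, v = y - alpha*grad = -0.9356
  prox(v) = soft_thresh(-0.9356, 0.1458) = -0.7898
f(x_4) = 3*(-0.7898)^2 + 7*(-0.7898) + 2.72*|-0.7898| = -1.509


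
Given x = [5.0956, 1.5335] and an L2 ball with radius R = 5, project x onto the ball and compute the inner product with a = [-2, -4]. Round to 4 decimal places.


Step 1: Compute ||x|| (intermediates to 6 decimals).
||x|| = sqrt(5.0956^2 + 1.5335^2) = 5.32135
Step 2: Project.
Since ||x|| > R, scale = R/||x|| = 5/5.32135 = 0.939611, proj(x) = scale * x
proj(x) = [4.787882, 1.440893]
Step 3: Dot product.
a^T * proj(x) = -2*4.787882 - 4*1.440893 = -15.3393


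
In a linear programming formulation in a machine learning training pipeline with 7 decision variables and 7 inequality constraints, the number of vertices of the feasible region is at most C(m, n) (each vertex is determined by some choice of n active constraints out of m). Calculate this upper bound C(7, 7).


Each vertex corresponds to some choice of n active constraints out of m, so the number of vertices is at most C(m, n) = m! / (n!(m-n)!).
m = 7, n = 7
Numerator: 7 * 6 * 5 * 4 * 3 * 2 * 1
Denominator: 7! = 5040
C(7, 7) = 1


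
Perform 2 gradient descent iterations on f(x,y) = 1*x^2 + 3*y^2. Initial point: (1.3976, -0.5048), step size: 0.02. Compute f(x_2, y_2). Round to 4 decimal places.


Gradient descent on f(x,y) = 1*x^2 + 3*y^2.
Starting point: (1.3976, -0.5048), alpha = 0.02
Step 1: grad_x = 2*1*1.3976 = 2.7952, grad_y = 2*3*-0.5048 = -3.0288
  x_1 = 1.3976 - 0.02*2.7952 = 1.3417
  y_1 = -0.5048 - 0.02*-3.0288 = -0.4442
Step 2: grad_x = 2*1*1.3417 = 2.6834, grad_y = 2*3*-0.4442 = -2.6653
  x_2 = 1.3417 - 0.02*2.6834 = 1.288
  y_2 = -0.4442 - 0.02*-2.6653 = -0.3909
f(1.288, -0.3909) = 1*1.288^2 + 3*(-0.3909)^2 = 2.1175


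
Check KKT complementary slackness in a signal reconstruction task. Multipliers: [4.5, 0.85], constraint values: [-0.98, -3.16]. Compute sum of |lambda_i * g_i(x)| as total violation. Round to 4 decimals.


KKT complementary slackness check:
lambda_1 * g_1 = 4.5 * -0.98 = -4.41
lambda_2 * g_2 = 0.85 * -3.16 = -2.686
Total violation = 4.41 + 2.686 = 7.096


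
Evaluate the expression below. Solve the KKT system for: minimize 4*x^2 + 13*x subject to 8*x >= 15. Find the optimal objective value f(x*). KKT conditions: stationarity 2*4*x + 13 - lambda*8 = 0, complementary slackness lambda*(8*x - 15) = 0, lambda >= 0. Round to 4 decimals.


Step 1: Try lambda = 0 (constraint inactive).
x_unc = -13/(2*4) = -1.625
Check: 8*-1.625 = -13.0 < 15 -- violated!
Step 2: Constraint must be active: 8*x = 15
x* = 15/8 = 1.875
lambda = (2*4*1.875 + 13)/8 = 3.5
Step 3: Compute optimal value.
f(x*) = 4*1.875^2 + 13*1.875 = 38.4375


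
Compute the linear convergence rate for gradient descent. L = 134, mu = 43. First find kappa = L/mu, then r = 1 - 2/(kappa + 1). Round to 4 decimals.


Step 1: Compute the condition number.
kappa = L/mu = 134/43 = 3.1163
Step 2: Compute the convergence rate.
r = 1 - 2/(kappa + 1) = 1 - 2*mu/(L + mu) = (L - mu)/(L + mu) = 91/177 = 0.5141


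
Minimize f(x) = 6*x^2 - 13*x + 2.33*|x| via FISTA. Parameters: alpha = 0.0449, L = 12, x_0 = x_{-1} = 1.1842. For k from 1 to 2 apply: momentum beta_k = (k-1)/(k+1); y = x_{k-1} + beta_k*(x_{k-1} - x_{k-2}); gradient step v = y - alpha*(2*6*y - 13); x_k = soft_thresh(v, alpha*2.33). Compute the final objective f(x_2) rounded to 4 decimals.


FISTA on f(x) = 6*x^2 - 13*x + 2.33*|x|
L = 12, alpha = 0.0449
Iteration 1: beta = 0.0, y = 1.1842 + 0.0*(1.1842 - 1.1842) = 1.1842
  grad(y) = 1.2104, v = y - alpha*grad = 1.1299
  prox(v) = soft_thresh(1.1299, 0.1046) = 1.0252
Iteration 2: beta = 0.3333, y = 1.0252 + 0.3333*(1.0252 - 1.1842) = 0.9722
  grad(y) = -1.333, v = y - alpha*grad = 1.0321
  prox(v) = soft_thresh(1.0321, 0.1046) = 0.9275
f(x_2) = 6*0.9275^2 - 13*0.9275 + 2.33*|0.9275| = -4.7349


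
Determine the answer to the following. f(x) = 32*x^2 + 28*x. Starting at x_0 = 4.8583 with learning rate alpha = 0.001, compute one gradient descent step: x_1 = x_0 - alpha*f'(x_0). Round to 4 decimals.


We compute the gradient at x_0 and apply the update.
f'(x) = 64*x + 28
f'(4.8583) = 64*4.8583 + 28 = 338.9312
x_1 = 4.8583 - 0.001*338.9312 = 4.5194


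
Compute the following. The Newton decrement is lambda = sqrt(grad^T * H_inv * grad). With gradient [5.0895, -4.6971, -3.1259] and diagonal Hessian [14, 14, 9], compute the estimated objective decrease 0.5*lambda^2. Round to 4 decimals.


Step 1: H is diagonal, so H^(-1) * g = [0.3635, -0.3355, -0.3473].
Step 2: g^T H^(-1) g = sum_i g_i^2 / H_ii
  = (5.0895)^2/14 + (-4.6971)^2/14 + (-3.1259)^2/9
  = 1.8502 + 1.5759 + 1.0857 = 4.5118
Step 3: Objective decrease = 0.5 * g^T H^(-1) g = 2.2559
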